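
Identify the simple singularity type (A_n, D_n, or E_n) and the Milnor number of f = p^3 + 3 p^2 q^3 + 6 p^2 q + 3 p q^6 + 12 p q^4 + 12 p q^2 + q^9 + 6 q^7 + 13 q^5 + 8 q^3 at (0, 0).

The Hessian of f at 0 has rank 0. Corank 2; j^3 = (p + 2*q)^3 is a perfect cube, so E-series; the 5-jet and mu = 8 give E_8.

Type E_8, Milnor number mu = 8.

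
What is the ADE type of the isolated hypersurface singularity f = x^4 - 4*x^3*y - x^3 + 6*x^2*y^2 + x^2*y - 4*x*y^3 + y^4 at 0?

D_5

The Hessian of f at 0 has rank 0. Corank 2; j^3 = -x^2*(x - y) has shape L^2 M (L != M), so D-series; mu = 5 gives D_5.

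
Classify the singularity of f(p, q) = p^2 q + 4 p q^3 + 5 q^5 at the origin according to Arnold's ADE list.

D_{6}

The Hessian of f at 0 has rank 0. Corank 2; j^3 = p^2*q has shape L^2 M (L != M), so D-series; mu = 6 gives D_6.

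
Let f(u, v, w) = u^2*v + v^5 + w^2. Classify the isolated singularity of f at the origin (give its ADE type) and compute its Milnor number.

Type D_{6}, Milnor number mu = 6.

The Hessian of f at 0 has rank 1. Corank 2; j^3 = u^2*v has shape L^2 M (L != M), so D-series; mu = 6 gives D_6.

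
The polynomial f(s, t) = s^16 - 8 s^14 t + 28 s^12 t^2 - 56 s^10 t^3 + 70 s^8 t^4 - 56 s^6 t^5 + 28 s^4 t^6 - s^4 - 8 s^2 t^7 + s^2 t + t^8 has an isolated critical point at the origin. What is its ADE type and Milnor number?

Type D9, Milnor number mu = 9.

The Hessian of f at 0 has rank 0. Corank 2; j^3 = s^2*t has shape L^2 M (L != M), so D-series; mu = 9 gives D_9.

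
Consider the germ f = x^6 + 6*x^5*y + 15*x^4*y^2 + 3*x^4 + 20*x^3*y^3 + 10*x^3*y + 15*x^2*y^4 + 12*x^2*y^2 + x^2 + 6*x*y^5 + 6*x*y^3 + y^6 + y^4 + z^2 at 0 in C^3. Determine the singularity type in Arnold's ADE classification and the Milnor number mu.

Type A_3, Milnor number mu = 3.

The Hessian of f at 0 has rank 2. Corank 1: A-series; mu = 3 gives A_3.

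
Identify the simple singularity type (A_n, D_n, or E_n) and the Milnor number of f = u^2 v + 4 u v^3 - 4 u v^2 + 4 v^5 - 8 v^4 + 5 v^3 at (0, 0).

Type D4, Milnor number mu = 4.

The Hessian of f at 0 has rank 0. Corank 2; j^3 = v*(u^2 - 4*u*v + 5*v^2) splits into three distinct lines over C (the quadratic factor has nonzero discriminant), so D_4.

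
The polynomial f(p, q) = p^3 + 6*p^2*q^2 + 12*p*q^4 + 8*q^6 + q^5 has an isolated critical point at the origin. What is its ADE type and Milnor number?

Type E_{8}, Milnor number mu = 8.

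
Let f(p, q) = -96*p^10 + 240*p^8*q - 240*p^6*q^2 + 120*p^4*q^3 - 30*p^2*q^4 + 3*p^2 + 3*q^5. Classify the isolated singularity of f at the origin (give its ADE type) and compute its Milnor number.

The Hessian of f at 0 has rank 1. Corank 1: A-series; mu = 4 gives A_4.

Type A4, Milnor number mu = 4.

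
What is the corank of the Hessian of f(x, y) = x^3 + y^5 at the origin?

2

Hessian at 0 has rank 0.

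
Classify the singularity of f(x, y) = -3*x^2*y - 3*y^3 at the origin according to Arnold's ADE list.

The Hessian of f at 0 has rank 0. Corank 2; j^3 = -3*y*(x^2 + y^2) splits into three distinct lines over C (the quadratic factor has nonzero discriminant), so D_4.

D_{4}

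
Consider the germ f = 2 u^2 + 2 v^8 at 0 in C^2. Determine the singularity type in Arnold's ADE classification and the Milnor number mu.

Type A7, Milnor number mu = 7.

The Hessian of f at 0 is [[4, 0], [0, 0]] with rank 1, so corank 1. A Groebner basis of the Jacobian ideal J(f) in C{u,v} is {v^7, u}; counting standard monomials gives mu = 7. Corank 1: A-series; mu = 7 gives A_7.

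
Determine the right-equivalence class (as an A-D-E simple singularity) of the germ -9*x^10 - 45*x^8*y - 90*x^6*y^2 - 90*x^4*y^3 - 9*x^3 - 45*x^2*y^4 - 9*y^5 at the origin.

E8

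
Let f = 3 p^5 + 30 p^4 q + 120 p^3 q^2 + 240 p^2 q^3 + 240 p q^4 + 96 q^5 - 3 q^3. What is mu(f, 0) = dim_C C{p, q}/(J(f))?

8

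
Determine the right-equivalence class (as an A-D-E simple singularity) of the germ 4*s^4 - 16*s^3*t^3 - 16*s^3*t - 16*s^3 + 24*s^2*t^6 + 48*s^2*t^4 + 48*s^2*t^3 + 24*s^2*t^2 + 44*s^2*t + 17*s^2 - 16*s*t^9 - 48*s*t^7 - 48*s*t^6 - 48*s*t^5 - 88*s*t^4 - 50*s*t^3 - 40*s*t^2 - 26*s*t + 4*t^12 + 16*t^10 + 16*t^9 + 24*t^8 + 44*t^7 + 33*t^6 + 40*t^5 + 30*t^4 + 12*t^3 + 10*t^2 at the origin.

The Hessian of f at 0 has rank 2. Corank 0: nondegenerate Morse point, so A_1.

A_1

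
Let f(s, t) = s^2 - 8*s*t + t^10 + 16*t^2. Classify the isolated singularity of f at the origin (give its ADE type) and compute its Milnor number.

Type A_9, Milnor number mu = 9.

The Hessian of f at 0 has rank 1. Corank 1: A-series; mu = 9 gives A_9.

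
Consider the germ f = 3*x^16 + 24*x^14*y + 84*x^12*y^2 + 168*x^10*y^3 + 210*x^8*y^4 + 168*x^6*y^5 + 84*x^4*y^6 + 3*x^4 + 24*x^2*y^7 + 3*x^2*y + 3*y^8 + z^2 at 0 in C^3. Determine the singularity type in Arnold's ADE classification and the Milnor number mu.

Type D_9, Milnor number mu = 9.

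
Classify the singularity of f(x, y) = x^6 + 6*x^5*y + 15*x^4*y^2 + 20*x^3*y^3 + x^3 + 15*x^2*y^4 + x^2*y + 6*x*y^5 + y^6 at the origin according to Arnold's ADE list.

D_7

The Hessian of f at 0 has rank 0. Corank 2; j^3 = x^2*(x + y) has shape L^2 M (L != M), so D-series; mu = 7 gives D_7.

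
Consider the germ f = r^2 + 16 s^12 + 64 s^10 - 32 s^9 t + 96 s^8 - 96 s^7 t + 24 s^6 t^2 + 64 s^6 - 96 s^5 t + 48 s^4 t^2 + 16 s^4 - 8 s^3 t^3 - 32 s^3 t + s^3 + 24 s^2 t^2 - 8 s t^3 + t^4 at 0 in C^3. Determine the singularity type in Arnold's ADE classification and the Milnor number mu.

The Hessian of f at 0 has rank 1. Corank 2; j^3 = s^3 is a perfect cube, so E-series; the 4-jet and mu = 6 give E_6.

Type E6, Milnor number mu = 6.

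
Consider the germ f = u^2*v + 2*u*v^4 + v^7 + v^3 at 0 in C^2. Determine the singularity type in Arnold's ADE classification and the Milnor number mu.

Type D_{4}, Milnor number mu = 4.

The Hessian of f at 0 is [[0, 0], [0, 0]] with rank 0, so corank 2. A Groebner basis of the Jacobian ideal J(f) in C{u,v} is {v^3, u^2 + 3*v^2, u*v}; counting standard monomials gives mu = 4. Corank 2; j^3 = v*(u^2 + v^2) splits into three distinct lines over C (the quadratic factor has nonzero discriminant), so D_4.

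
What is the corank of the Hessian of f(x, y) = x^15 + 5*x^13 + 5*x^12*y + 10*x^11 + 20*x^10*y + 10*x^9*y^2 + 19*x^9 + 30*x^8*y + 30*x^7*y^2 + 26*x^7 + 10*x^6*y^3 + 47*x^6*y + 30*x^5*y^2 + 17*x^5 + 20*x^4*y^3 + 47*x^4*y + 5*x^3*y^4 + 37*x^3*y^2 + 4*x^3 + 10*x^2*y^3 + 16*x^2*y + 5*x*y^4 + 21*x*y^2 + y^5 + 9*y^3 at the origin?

2

Hessian at 0 has rank 0.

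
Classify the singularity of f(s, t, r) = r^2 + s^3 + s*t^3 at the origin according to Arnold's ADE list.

E7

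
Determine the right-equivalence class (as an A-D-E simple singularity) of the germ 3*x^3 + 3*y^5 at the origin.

The Hessian of f at 0 has rank 0. Corank 2; j^3 = 3*x^3 is a perfect cube, so E-series; the 5-jet and mu = 8 give E_8.

E8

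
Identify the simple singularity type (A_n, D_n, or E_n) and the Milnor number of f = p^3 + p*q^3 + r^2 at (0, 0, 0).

Type E_7, Milnor number mu = 7.

The Hessian of f at 0 is [[0, 0, 0], [0, 0, 0], [0, 0, 2]] with rank 1, so corank 2. A Groebner basis of the Jacobian ideal J(f) in C{p,q,r} is {p^3, p*q^2, 3*p^2 + q^3, r}; counting standard monomials gives mu = 7. Corank 2; j^3 = p^3 is a perfect cube, so E-series; the 4-jet and mu = 7 give E_7.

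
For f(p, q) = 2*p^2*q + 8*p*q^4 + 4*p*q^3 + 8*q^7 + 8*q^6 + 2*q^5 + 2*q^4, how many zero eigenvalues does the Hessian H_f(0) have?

2

Hessian at 0 has rank 0.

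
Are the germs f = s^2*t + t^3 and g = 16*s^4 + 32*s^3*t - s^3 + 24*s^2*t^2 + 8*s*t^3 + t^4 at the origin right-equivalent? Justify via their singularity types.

The Hessian of f at 0 is [[0, 0], [0, 0]] with rank 0, so corank 2. A Groebner basis of the Jacobian ideal J(f) in C{s,t} is {t^3, s^2 + 3*t^2, s*t}; counting standard monomials gives mu = 4. Corank 2; j^3 = t*(s^2 + t^2) splits into three distinct lines over C (the quadratic factor has nonzero discriminant), so D_4. The Hessian of g at 0 is [[0, 0], [0, 0]] with rank 0, so corank 2. A Groebner basis of the Jacobian ideal J(g) in C{s,t} is {t^4, s*t^2 + t^3/6, s^2}; counting standard monomials gives mu = 6. Corank 2; j^3 = -s^3 is a perfect cube, so E-series; the 4-jet and mu = 6 give E_6. f is D_4 but g is E_6, hence not right-equivalent.

No.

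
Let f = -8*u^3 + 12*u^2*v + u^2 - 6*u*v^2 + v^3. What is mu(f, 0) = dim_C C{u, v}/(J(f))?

2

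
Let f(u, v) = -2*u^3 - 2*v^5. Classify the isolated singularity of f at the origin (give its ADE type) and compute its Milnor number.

Type E_{8}, Milnor number mu = 8.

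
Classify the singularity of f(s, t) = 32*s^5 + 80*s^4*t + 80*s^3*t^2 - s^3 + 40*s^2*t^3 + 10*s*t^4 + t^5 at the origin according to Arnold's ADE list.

E_{8}

The Hessian of f at 0 is [[0, 0], [0, 0]] with rank 0, so corank 2. A Groebner basis of the Jacobian ideal J(f) in C{s,t} is {t^5, s*t^3 + t^4/8, s^2}; counting standard monomials gives mu = 8. Corank 2; j^3 = -s^3 is a perfect cube, so E-series; the 5-jet and mu = 8 give E_8.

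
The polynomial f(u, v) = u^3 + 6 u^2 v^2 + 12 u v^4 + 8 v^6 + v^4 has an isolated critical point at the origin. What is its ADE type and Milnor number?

Type E6, Milnor number mu = 6.

The Hessian of f at 0 has rank 0. Corank 2; j^3 = u^3 is a perfect cube, so E-series; the 4-jet and mu = 6 give E_6.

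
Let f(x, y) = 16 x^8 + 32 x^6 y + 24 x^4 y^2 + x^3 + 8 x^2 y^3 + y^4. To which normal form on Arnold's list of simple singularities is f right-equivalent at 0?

E_6

The Hessian of f at 0 is [[0, 0], [0, 0]] with rank 0, so corank 2. A Groebner basis of the Jacobian ideal J(f) in C{x,y} is {y^3, x^2}; counting standard monomials gives mu = 6. Corank 2; j^3 = x^3 is a perfect cube, so E-series; the 4-jet and mu = 6 give E_6.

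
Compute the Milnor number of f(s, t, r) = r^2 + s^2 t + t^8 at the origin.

9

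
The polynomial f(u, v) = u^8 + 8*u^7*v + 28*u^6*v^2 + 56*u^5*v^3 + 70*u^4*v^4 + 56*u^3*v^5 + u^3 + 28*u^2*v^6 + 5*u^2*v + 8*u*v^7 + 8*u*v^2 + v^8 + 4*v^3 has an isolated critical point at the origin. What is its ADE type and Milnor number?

The Hessian of f at 0 has rank 0. Corank 2; j^3 = (u + v)*(u + 2*v)^2 has shape L^2 M (L != M), so D-series; mu = 9 gives D_9.

Type D_9, Milnor number mu = 9.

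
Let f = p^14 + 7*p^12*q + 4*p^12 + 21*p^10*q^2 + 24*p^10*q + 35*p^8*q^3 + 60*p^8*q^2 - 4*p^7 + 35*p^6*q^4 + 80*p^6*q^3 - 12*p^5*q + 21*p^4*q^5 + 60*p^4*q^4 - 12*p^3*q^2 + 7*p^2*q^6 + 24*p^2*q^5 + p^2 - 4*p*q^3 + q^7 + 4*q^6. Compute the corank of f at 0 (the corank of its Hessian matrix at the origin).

1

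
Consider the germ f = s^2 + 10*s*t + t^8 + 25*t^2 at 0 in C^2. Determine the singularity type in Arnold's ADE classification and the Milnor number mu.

The Hessian of f at 0 has rank 1. Corank 1: A-series; mu = 7 gives A_7.

Type A_{7}, Milnor number mu = 7.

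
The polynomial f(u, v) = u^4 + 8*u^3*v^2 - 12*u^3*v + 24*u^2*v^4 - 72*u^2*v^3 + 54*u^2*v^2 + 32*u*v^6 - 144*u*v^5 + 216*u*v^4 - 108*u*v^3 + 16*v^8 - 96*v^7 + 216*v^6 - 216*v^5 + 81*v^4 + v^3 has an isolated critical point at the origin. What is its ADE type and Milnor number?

Type E_6, Milnor number mu = 6.

The Hessian of f at 0 has rank 0. Corank 2; j^3 = v^3 is a perfect cube, so E-series; the 4-jet and mu = 6 give E_6.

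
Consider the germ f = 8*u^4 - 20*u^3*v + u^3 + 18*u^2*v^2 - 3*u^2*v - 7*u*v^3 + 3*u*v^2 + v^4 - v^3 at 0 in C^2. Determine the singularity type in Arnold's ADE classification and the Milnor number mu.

Type E_{7}, Milnor number mu = 7.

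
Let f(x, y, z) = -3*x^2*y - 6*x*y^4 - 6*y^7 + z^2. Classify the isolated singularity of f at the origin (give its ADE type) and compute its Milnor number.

Type D_8, Milnor number mu = 8.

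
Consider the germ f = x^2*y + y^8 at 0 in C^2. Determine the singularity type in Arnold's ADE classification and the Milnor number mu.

Type D_{9}, Milnor number mu = 9.

The Hessian of f at 0 is [[0, 0], [0, 0]] with rank 0, so corank 2. A Groebner basis of the Jacobian ideal J(f) in C{x,y} is {x^2/8 + y^7, x^3, x*y}; counting standard monomials gives mu = 9. Corank 2; j^3 = x^2*y has shape L^2 M (L != M), so D-series; mu = 9 gives D_9.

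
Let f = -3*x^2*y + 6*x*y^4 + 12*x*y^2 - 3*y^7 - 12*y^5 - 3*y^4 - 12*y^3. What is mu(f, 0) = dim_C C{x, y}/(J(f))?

5

The Hessian of f at 0 is [[0, 0], [0, 0]] with rank 0, so corank 2. A Groebner basis of the Jacobian ideal J(f) in C{x,y} is {x^3 + 2*x^2 - 8*y^2, x^2/4 + y^3 - y^2, x*y - 2*y^2}; counting standard monomials gives mu = 5. Corank 2; j^3 = -3*y*(x - 2*y)^2 has shape L^2 M (L != M), so D-series; mu = 5 gives D_5.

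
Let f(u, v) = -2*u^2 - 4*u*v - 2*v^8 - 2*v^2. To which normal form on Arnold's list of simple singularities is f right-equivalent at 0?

The Hessian of f at 0 is [[-4, -4], [-4, -4]] with rank 1, so corank 1. A Groebner basis of the Jacobian ideal J(f) in C{u,v} is {v^7, u + v}; counting standard monomials gives mu = 7. Corank 1: A-series; mu = 7 gives A_7.

A_7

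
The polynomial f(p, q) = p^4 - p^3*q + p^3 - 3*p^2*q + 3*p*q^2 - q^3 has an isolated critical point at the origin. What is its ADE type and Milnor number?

Type E_{7}, Milnor number mu = 7.

The Hessian of f at 0 has rank 0. Corank 2; j^3 = (p - q)^3 is a perfect cube, so E-series; the 4-jet and mu = 7 give E_7.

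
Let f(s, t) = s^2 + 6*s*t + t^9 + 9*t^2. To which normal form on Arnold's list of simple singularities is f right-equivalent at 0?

A_{8}

The Hessian of f at 0 has rank 1. Corank 1: A-series; mu = 8 gives A_8.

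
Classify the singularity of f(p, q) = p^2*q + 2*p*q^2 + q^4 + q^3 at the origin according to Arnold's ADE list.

D_{5}

The Hessian of f at 0 has rank 0. Corank 2; j^3 = q*(p + q)^2 has shape L^2 M (L != M), so D-series; mu = 5 gives D_5.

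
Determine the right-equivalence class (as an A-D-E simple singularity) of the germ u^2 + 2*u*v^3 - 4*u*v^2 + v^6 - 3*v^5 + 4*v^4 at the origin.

A_{4}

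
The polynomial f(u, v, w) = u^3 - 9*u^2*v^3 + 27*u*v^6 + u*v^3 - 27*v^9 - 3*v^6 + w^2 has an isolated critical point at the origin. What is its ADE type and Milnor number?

Type E_7, Milnor number mu = 7.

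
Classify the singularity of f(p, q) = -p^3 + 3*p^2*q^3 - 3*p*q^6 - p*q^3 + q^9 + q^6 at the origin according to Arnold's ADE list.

E7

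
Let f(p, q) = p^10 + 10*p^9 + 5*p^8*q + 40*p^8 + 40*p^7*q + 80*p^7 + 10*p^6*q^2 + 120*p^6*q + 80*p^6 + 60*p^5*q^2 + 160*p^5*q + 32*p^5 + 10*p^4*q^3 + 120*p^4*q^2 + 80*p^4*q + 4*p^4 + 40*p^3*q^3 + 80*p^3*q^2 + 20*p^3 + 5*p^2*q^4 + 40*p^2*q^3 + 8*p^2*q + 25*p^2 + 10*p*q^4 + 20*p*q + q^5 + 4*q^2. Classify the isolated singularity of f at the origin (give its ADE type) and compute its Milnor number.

The Hessian of f at 0 has rank 1. Corank 1: A-series; mu = 4 gives A_4.

Type A_4, Milnor number mu = 4.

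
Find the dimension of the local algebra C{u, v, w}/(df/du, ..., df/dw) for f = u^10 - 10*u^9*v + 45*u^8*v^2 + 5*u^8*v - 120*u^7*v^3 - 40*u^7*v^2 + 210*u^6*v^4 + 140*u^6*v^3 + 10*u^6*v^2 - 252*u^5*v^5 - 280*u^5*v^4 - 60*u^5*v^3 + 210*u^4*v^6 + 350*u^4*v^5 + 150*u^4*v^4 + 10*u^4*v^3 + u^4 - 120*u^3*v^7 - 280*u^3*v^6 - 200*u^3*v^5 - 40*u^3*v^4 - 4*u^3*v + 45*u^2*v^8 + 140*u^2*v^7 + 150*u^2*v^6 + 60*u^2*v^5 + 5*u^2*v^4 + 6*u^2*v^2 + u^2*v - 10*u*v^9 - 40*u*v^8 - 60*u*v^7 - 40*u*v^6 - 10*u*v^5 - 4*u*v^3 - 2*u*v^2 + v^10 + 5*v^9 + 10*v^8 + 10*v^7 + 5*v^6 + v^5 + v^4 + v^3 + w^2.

6

The Hessian of f at 0 has rank 1. Corank 2; j^3 = v*(u - v)^2 has shape L^2 M (L != M), so D-series; mu = 6 gives D_6.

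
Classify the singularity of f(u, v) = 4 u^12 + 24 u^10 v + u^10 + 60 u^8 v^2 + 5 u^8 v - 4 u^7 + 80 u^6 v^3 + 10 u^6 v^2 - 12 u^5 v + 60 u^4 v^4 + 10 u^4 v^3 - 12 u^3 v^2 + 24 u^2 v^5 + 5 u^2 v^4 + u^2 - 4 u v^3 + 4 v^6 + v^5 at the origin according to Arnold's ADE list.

A_{4}

The Hessian of f at 0 has rank 1. Corank 1: A-series; mu = 4 gives A_4.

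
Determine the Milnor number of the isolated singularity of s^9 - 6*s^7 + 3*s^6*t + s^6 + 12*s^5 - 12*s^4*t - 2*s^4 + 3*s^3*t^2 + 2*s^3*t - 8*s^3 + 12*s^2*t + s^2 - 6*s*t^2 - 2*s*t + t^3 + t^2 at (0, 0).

The Hessian of f at 0 is [[2, -2], [-2, 2]] with rank 1, so corank 1. A Groebner basis of the Jacobian ideal J(f) in C{s,t} is {t^2, s - t}; counting standard monomials gives mu = 2. Corank 1: A-series; mu = 2 gives A_2.

2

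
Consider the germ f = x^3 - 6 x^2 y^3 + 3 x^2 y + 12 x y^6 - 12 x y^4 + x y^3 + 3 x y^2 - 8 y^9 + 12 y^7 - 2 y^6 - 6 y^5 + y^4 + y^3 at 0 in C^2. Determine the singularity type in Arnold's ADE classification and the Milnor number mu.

The Hessian of f at 0 has rank 0. Corank 2; j^3 = (x + y)^3 is a perfect cube, so E-series; the 4-jet and mu = 7 give E_7.

Type E_7, Milnor number mu = 7.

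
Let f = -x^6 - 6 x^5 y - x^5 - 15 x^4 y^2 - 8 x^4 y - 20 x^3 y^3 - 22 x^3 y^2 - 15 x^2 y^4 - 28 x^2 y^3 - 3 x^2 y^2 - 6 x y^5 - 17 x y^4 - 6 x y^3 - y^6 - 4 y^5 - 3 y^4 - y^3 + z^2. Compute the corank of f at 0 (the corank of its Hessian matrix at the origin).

2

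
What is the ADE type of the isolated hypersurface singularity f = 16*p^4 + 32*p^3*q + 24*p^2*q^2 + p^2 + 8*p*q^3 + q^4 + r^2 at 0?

The Hessian of f at 0 has rank 2. Corank 1: A-series; mu = 3 gives A_3.

A3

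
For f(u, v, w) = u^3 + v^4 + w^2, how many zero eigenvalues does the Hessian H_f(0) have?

The Hessian at 0 is [[0, 0, 0], [0, 0, 0], [0, 0, 2]] of rank 1; hence corank 2.

2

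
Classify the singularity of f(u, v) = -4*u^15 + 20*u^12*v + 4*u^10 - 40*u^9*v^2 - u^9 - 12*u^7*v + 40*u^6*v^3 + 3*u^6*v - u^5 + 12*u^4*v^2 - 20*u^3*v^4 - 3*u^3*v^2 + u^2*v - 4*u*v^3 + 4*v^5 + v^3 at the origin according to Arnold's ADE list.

D4

The Hessian of f at 0 has rank 0. Corank 2; j^3 = v*(u^2 + v^2) splits into three distinct lines over C (the quadratic factor has nonzero discriminant), so D_4.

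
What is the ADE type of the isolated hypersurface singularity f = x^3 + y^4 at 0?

E_6

The Hessian of f at 0 is [[0, 0], [0, 0]] with rank 0, so corank 2. A Groebner basis of the Jacobian ideal J(f) in C{x,y} is {y^3, x^2}; counting standard monomials gives mu = 6. Corank 2; j^3 = x^3 is a perfect cube, so E-series; the 4-jet and mu = 6 give E_6.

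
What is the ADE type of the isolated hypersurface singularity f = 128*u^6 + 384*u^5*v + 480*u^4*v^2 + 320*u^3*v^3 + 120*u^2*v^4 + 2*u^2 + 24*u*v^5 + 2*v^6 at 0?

A5

The Hessian of f at 0 has rank 1. Corank 1: A-series; mu = 5 gives A_5.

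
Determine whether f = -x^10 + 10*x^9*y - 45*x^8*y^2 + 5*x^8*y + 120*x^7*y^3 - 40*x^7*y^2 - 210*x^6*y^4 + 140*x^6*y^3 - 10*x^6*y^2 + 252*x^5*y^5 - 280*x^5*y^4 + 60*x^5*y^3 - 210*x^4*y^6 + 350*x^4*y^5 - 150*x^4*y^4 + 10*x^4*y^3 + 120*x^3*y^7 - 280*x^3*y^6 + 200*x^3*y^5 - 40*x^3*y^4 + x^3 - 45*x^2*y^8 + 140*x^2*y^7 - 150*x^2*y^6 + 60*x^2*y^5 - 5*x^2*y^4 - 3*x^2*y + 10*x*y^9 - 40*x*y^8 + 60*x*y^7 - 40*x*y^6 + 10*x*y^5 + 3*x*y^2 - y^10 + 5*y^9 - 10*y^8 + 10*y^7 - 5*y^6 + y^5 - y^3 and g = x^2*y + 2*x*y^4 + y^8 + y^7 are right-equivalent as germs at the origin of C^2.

The Hessian of f at 0 is [[0, 0], [0, 0]] with rank 0, so corank 2. A Groebner basis of the Jacobian ideal J(f) in C{x,y} is {y^4, x^2 - 2*x*y + y^2}; counting standard monomials gives mu = 8. Corank 2; j^3 = (x - y)^3 is a perfect cube, so E-series; the 5-jet and mu = 8 give E_8. The Hessian of g at 0 is [[0, 0], [0, 0]] with rank 0, so corank 2. A Groebner basis of the Jacobian ideal J(g) in C{x,y} is {x^2*y^2, 8*x^2*y + x^2 + x*y^3, x*y + y^4, x^3}; counting standard monomials gives mu = 9. Corank 2; j^3 = x^2*y has shape L^2 M (L != M), so D-series; mu = 9 gives D_9. f is E_8 but g is D_9, hence not right-equivalent.

No.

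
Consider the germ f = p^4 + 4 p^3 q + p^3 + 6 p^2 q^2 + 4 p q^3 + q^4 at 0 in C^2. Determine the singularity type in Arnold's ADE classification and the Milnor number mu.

The Hessian of f at 0 has rank 0. Corank 2; j^3 = p^3 is a perfect cube, so E-series; the 4-jet and mu = 6 give E_6.

Type E_6, Milnor number mu = 6.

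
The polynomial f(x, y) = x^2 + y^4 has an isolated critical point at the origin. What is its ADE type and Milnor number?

Type A_{3}, Milnor number mu = 3.

The Hessian of f at 0 has rank 1. Corank 1: A-series; mu = 3 gives A_3.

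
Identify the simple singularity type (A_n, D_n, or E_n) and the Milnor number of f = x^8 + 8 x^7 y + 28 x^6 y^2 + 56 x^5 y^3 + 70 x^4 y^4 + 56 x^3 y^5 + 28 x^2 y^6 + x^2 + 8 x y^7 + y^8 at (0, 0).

Type A7, Milnor number mu = 7.

The Hessian of f at 0 has rank 1. Corank 1: A-series; mu = 7 gives A_7.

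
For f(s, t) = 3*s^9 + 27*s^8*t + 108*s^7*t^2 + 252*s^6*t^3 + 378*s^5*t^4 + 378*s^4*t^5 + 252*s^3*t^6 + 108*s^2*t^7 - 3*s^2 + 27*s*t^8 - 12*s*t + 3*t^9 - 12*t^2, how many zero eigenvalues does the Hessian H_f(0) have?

Hessian at 0 has rank 1.

1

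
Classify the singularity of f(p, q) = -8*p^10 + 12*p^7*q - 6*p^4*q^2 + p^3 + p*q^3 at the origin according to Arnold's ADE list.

E7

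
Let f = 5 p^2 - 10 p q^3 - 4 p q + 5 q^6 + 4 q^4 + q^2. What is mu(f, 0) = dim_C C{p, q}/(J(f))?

1

The Hessian of f at 0 has rank 2. Corank 0: nondegenerate Morse point, so A_1.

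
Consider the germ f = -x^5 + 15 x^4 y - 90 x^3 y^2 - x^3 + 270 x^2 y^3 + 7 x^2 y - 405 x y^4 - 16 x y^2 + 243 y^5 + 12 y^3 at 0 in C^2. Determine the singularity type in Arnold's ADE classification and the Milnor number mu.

Type D_6, Milnor number mu = 6.

The Hessian of f at 0 has rank 0. Corank 2; j^3 = -(x - 3*y)*(x - 2*y)^2 has shape L^2 M (L != M), so D-series; mu = 6 gives D_6.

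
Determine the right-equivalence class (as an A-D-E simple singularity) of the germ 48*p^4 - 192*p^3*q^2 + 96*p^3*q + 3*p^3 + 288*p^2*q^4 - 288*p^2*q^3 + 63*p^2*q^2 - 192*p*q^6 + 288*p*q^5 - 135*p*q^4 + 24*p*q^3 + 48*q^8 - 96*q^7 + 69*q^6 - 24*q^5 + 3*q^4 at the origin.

E_{6}

The Hessian of f at 0 has rank 0. Corank 2; j^3 = 3*p^3 is a perfect cube, so E-series; the 4-jet and mu = 6 give E_6.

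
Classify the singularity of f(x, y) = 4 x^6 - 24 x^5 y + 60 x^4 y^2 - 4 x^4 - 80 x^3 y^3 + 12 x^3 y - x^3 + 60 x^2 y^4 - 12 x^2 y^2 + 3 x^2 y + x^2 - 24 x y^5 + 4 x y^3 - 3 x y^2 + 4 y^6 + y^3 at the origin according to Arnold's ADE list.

A_2

The Hessian of f at 0 has rank 1. Corank 1: A-series; mu = 2 gives A_2.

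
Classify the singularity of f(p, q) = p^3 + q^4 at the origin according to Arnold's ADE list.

The Hessian of f at 0 is [[0, 0], [0, 0]] with rank 0, so corank 2. A Groebner basis of the Jacobian ideal J(f) in C{p,q} is {q^3, p^2}; counting standard monomials gives mu = 6. Corank 2; j^3 = p^3 is a perfect cube, so E-series; the 4-jet and mu = 6 give E_6.

E6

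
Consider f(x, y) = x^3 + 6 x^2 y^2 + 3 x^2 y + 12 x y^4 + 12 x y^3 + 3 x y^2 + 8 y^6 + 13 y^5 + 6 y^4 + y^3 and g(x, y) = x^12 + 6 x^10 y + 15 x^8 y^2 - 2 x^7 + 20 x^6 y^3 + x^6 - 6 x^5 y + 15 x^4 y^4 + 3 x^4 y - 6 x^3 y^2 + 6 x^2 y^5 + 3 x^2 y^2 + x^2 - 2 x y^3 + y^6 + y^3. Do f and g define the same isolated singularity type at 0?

The Hessian of f at 0 has rank 0. Corank 2; j^3 = (x + y)^3 is a perfect cube, so E-series; the 5-jet and mu = 8 give E_8. The Hessian of g at 0 has rank 1. Corank 1: A-series; mu = 2 gives A_2. f is E_8 but g is A_2, hence not right-equivalent.

No.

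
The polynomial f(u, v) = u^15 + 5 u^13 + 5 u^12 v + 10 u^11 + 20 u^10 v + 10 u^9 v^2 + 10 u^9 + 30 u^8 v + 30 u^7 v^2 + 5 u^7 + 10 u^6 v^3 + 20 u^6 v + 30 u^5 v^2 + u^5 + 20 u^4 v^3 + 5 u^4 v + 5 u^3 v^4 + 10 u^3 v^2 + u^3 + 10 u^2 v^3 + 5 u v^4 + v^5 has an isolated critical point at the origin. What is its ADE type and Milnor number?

Type E_8, Milnor number mu = 8.

The Hessian of f at 0 has rank 0. Corank 2; j^3 = u^3 is a perfect cube, so E-series; the 5-jet and mu = 8 give E_8.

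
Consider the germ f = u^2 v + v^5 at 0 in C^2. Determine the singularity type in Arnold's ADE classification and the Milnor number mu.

Type D_{6}, Milnor number mu = 6.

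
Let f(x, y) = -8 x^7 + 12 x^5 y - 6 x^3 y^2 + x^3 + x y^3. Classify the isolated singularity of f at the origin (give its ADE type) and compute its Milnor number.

Type E7, Milnor number mu = 7.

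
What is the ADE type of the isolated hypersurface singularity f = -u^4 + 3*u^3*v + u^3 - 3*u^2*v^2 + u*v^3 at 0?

The Hessian of f at 0 has rank 0. Corank 2; j^3 = u^3 is a perfect cube, so E-series; the 4-jet and mu = 7 give E_7.

E7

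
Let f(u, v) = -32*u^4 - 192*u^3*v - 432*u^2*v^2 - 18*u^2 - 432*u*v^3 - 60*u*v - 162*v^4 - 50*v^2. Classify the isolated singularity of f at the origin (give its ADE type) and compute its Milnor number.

The Hessian of f at 0 is [[-36, -60], [-60, -100]] with rank 1, so corank 1. A Groebner basis of the Jacobian ideal J(f) in C{u,v} is {v^3, u + 5*v/3}; counting standard monomials gives mu = 3. Corank 1: A-series; mu = 3 gives A_3.

Type A_{3}, Milnor number mu = 3.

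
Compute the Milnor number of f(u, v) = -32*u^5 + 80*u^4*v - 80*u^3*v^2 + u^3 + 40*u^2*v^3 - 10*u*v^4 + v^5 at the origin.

8

The Hessian of f at 0 has rank 0. Corank 2; j^3 = u^3 is a perfect cube, so E-series; the 5-jet and mu = 8 give E_8.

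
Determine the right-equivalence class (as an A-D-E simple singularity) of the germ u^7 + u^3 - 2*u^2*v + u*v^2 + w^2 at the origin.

D_{8}

The Hessian of f at 0 has rank 1. Corank 2; j^3 = u*(u - v)^2 has shape L^2 M (L != M), so D-series; mu = 8 gives D_8.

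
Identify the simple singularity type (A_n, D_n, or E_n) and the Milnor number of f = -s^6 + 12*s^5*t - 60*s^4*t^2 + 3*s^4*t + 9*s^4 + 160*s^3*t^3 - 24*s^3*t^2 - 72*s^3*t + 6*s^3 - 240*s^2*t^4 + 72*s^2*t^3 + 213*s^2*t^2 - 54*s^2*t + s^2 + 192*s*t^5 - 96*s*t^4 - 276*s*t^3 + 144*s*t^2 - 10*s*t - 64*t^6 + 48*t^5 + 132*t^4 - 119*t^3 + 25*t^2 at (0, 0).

Type A_2, Milnor number mu = 2.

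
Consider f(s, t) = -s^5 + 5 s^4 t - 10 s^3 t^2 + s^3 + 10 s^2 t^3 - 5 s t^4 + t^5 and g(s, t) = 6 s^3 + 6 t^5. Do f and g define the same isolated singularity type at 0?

Yes.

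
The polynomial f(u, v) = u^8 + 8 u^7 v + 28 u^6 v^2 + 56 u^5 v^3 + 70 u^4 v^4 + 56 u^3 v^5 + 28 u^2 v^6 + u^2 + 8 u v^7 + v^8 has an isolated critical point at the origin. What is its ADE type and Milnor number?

Type A_7, Milnor number mu = 7.

The Hessian of f at 0 has rank 1. Corank 1: A-series; mu = 7 gives A_7.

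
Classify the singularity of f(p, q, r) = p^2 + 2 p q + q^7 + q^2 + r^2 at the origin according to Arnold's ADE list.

A_{6}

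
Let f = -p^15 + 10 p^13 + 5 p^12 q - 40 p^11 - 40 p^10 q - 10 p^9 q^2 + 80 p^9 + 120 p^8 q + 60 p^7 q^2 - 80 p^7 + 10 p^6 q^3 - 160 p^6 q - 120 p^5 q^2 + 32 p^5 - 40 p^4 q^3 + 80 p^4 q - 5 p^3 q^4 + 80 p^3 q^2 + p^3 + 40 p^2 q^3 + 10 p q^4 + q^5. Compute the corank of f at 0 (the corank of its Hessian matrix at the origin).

2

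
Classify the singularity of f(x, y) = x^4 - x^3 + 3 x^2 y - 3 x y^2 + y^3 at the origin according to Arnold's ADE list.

E_{6}

The Hessian of f at 0 has rank 0. Corank 2; j^3 = -(x - y)^3 is a perfect cube, so E-series; the 4-jet and mu = 6 give E_6.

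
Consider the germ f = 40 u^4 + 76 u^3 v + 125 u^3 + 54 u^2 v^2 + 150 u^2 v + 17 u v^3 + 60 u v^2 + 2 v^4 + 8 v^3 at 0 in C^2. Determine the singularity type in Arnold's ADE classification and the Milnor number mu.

Type E7, Milnor number mu = 7.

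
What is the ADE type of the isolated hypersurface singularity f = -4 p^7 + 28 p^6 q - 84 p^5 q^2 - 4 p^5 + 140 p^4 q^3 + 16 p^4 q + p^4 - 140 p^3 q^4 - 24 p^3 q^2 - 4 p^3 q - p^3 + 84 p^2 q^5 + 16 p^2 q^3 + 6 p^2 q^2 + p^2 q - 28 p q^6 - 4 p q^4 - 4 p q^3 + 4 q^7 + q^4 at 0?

The Hessian of f at 0 is [[0, 0], [0, 0]] with rank 0, so corank 2. A Groebner basis of the Jacobian ideal J(f) in C{p,q} is {p*q^2, p*q/4 + q^3, p^2 - p*q}; counting standard monomials gives mu = 5. Corank 2; j^3 = -p^2*(p - q) has shape L^2 M (L != M), so D-series; mu = 5 gives D_5.

D_{5}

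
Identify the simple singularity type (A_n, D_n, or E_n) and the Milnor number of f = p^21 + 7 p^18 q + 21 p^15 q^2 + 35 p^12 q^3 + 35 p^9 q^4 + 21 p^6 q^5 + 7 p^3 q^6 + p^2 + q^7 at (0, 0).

Type A_6, Milnor number mu = 6.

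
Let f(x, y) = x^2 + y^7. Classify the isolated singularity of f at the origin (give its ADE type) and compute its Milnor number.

Type A_{6}, Milnor number mu = 6.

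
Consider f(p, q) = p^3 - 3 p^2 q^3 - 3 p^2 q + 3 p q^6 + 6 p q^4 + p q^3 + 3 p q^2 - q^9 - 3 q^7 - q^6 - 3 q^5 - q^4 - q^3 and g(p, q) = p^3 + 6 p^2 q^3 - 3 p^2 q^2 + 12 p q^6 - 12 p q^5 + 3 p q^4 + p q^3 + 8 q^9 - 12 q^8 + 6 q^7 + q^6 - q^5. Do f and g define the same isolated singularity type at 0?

Yes.

The Hessian of f at 0 has rank 0. Corank 2; j^3 = (p - q)^3 is a perfect cube, so E-series; the 4-jet and mu = 7 give E_7. The Hessian of g at 0 has rank 0. Corank 2; j^3 = p^3 is a perfect cube, so E-series; the 4-jet and mu = 7 give E_7. Both have type E_7, hence right-equivalent.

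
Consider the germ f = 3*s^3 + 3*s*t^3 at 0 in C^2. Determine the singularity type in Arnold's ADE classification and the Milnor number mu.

The Hessian of f at 0 is [[0, 0], [0, 0]] with rank 0, so corank 2. A Groebner basis of the Jacobian ideal J(f) in C{s,t} is {s^3, s*t^2, 3*s^2 + t^3}; counting standard monomials gives mu = 7. Corank 2; j^3 = 3*s^3 is a perfect cube, so E-series; the 4-jet and mu = 7 give E_7.

Type E_7, Milnor number mu = 7.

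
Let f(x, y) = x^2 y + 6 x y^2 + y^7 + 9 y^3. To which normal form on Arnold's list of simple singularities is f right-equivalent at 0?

D_{8}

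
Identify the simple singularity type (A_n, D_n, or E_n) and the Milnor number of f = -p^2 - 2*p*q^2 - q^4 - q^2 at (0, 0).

The Hessian of f at 0 is [[-2, 0], [0, -2]] with rank 2, so corank 0. A Groebner basis of the Jacobian ideal J(f) in C{p,q} is {p, q}; counting standard monomials gives mu = 1. Corank 0: nondegenerate Morse point, so A_1.

Type A_1, Milnor number mu = 1.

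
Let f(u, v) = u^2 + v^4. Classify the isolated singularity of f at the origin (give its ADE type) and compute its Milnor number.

The Hessian of f at 0 has rank 1. Corank 1: A-series; mu = 3 gives A_3.

Type A3, Milnor number mu = 3.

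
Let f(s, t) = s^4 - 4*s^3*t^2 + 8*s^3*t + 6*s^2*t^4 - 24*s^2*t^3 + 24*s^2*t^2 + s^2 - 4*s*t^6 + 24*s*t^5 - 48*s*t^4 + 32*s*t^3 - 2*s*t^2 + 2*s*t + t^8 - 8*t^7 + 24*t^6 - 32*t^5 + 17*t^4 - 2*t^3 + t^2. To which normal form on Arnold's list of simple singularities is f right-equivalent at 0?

A_{3}

The Hessian of f at 0 has rank 1. Corank 1: A-series; mu = 3 gives A_3.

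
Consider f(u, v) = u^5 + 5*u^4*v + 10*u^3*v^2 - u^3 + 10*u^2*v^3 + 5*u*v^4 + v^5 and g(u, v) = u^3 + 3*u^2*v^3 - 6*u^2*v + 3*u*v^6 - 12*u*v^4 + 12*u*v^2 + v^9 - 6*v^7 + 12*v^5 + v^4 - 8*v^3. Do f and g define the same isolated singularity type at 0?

The Hessian of f at 0 has rank 0. Corank 2; j^3 = -u^3 is a perfect cube, so E-series; the 5-jet and mu = 8 give E_8. The Hessian of g at 0 has rank 0. Corank 2; j^3 = (u - 2*v)^3 is a perfect cube, so E-series; the 4-jet and mu = 6 give E_6. f is E_8 but g is E_6, hence not right-equivalent.

No.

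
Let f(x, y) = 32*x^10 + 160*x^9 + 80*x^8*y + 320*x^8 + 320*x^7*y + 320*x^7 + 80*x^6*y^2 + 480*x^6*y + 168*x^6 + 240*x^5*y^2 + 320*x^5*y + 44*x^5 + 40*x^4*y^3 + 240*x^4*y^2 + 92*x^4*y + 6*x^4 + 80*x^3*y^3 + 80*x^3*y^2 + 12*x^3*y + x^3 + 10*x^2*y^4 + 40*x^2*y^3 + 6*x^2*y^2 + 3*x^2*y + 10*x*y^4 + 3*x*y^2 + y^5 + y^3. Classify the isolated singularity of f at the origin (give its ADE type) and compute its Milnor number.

The Hessian of f at 0 has rank 0. Corank 2; j^3 = (x + y)^3 is a perfect cube, so E-series; the 5-jet and mu = 8 give E_8.

Type E_{8}, Milnor number mu = 8.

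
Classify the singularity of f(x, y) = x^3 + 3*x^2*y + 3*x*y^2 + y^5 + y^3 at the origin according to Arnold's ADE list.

E_{8}

The Hessian of f at 0 has rank 0. Corank 2; j^3 = (x + y)^3 is a perfect cube, so E-series; the 5-jet and mu = 8 give E_8.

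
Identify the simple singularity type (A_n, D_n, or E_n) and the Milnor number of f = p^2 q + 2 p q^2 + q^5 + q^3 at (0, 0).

Type D6, Milnor number mu = 6.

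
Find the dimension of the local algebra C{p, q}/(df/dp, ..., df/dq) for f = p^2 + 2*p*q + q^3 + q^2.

The Hessian of f at 0 has rank 1. Corank 1: A-series; mu = 2 gives A_2.

2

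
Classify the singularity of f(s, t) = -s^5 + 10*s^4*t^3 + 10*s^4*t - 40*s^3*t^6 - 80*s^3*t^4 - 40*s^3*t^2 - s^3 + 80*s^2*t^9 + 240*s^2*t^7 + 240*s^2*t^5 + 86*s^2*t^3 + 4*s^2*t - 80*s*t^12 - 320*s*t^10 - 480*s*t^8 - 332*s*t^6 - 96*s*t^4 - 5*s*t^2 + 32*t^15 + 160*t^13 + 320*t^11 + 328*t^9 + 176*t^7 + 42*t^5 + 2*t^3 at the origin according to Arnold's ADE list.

D_6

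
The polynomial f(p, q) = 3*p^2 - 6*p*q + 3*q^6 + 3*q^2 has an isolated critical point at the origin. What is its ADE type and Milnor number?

The Hessian of f at 0 has rank 1. Corank 1: A-series; mu = 5 gives A_5.

Type A5, Milnor number mu = 5.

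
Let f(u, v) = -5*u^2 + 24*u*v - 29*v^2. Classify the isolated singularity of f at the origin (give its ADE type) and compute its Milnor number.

The Hessian of f at 0 has rank 2. Corank 0: nondegenerate Morse point, so A_1.

Type A_{1}, Milnor number mu = 1.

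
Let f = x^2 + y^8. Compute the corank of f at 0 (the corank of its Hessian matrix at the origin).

1

Hessian at 0 has rank 1.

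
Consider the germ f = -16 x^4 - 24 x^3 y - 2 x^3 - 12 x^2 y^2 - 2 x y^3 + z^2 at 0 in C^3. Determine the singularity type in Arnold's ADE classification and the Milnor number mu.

The Hessian of f at 0 has rank 1. Corank 2; j^3 = -2*x^3 is a perfect cube, so E-series; the 4-jet and mu = 7 give E_7.

Type E_{7}, Milnor number mu = 7.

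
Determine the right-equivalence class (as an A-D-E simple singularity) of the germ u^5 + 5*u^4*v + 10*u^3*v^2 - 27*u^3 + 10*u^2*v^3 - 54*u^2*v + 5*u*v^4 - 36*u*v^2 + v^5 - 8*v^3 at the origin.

E8

The Hessian of f at 0 has rank 0. Corank 2; j^3 = -(3*u + 2*v)^3 is a perfect cube, so E-series; the 5-jet and mu = 8 give E_8.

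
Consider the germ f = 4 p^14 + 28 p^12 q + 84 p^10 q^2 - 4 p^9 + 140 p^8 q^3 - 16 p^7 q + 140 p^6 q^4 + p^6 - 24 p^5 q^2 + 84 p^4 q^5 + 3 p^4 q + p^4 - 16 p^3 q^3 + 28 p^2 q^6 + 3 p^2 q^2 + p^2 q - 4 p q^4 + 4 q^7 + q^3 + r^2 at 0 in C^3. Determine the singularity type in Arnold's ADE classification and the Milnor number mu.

Type D_{4}, Milnor number mu = 4.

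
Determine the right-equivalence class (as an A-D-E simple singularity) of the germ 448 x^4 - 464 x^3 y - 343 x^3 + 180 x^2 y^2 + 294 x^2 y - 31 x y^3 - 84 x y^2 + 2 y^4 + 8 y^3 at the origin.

The Hessian of f at 0 is [[0, 0], [0, 0]] with rank 0, so corank 2. A Groebner basis of the Jacobian ideal J(f) in C{x,y} is {17294403*x^2/16 - 2470629*x*y/4 + y^4 - 343*y^3/16 + 352947*y^2/4, x^3 - 2205*x^2/8 + 315*x*y/2 - y^3/56 - 45*y^2/2, x^2*y - 10633*x^2/16 + 1519*x*y/4 - 23*y^3/336 - 217*y^2/4, -2401*x^2/2 + x*y^2 + 686*x*y - 11*y^3/42 - 98*y^2}; counting standard monomials gives mu = 7. Corank 2; j^3 = -(7*x - 2*y)^3 is a perfect cube, so E-series; the 4-jet and mu = 7 give E_7.

E_{7}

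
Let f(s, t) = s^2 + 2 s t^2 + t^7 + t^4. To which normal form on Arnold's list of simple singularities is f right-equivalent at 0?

The Hessian of f at 0 has rank 1. Corank 1: A-series; mu = 6 gives A_6.

A_6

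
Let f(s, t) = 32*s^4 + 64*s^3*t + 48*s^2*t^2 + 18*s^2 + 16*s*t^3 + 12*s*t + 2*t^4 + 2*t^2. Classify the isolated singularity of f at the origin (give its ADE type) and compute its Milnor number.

Type A_3, Milnor number mu = 3.

The Hessian of f at 0 has rank 1. Corank 1: A-series; mu = 3 gives A_3.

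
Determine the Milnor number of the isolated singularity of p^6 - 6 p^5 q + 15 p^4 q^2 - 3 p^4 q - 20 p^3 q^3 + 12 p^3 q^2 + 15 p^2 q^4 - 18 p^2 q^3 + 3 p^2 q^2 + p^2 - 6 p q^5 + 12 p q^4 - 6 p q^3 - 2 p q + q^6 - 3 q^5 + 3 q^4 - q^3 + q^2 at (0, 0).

2

The Hessian of f at 0 has rank 1. Corank 1: A-series; mu = 2 gives A_2.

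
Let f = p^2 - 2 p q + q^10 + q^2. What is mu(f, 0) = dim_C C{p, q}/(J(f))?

9

The Hessian of f at 0 has rank 1. Corank 1: A-series; mu = 9 gives A_9.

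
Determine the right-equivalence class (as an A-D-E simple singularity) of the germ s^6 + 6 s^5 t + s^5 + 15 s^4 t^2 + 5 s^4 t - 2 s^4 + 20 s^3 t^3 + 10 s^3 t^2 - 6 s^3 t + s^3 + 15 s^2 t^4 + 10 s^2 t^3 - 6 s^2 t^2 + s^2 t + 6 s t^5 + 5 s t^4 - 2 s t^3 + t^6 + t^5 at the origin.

D7

The Hessian of f at 0 has rank 0. Corank 2; j^3 = s^2*(s + t) has shape L^2 M (L != M), so D-series; mu = 7 gives D_7.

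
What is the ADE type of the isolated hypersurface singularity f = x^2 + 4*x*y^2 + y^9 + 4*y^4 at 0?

A_8

The Hessian of f at 0 is [[2, 0], [0, 0]] with rank 1, so corank 1. A Groebner basis of the Jacobian ideal J(f) in C{x,y} is {x^4, x/2 + y^2}; counting standard monomials gives mu = 8. Corank 1: A-series; mu = 8 gives A_8.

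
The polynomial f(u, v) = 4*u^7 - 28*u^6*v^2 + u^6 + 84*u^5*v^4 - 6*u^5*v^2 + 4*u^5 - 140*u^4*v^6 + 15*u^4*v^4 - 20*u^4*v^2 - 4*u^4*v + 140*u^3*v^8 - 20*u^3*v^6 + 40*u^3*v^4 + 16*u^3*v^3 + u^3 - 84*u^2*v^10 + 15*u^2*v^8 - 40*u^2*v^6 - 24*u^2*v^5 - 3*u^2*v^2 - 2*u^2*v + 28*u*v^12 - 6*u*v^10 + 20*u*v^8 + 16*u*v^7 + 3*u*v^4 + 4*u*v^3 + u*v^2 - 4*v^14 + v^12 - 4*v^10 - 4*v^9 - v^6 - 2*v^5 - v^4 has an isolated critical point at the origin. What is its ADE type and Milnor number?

The Hessian of f at 0 is [[0, 0], [0, 0]] with rank 0, so corank 2. A Groebner basis of the Jacobian ideal J(f) in C{u,v} is {3*u^2/7 - u*v/7 + v^4 - 5*v^3/7 - 2*v^2/7, u^3 + 6*u^2/7 + 3*u*v/14 - 41*v^3/14 - 15*v^2/14, u^2*v + 3*u^2/7 + 5*u*v/14 - 31*v^3/14 - 11*v^2/14, u^2/7 + u*v^2 + 2*u*v/7 - 11*v^3/7 - 3*v^2/7}; counting standard monomials gives mu = 7. Corank 2; j^3 = u*(u - v)^2 has shape L^2 M (L != M), so D-series; mu = 7 gives D_7.

Type D_7, Milnor number mu = 7.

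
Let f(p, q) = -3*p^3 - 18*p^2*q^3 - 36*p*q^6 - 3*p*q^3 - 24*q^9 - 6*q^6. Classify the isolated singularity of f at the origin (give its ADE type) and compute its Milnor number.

Type E_{7}, Milnor number mu = 7.

The Hessian of f at 0 has rank 0. Corank 2; j^3 = -3*p^3 is a perfect cube, so E-series; the 4-jet and mu = 7 give E_7.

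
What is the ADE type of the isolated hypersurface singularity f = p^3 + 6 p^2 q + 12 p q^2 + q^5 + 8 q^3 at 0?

E_{8}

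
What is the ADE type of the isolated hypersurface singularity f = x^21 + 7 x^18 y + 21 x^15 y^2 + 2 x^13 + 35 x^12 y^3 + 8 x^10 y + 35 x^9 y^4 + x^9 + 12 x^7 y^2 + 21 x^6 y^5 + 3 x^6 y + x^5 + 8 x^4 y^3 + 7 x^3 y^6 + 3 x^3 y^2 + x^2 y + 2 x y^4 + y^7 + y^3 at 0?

D_{4}

The Hessian of f at 0 is [[0, 0], [0, 0]] with rank 0, so corank 2. A Groebner basis of the Jacobian ideal J(f) in C{x,y} is {y^3, x^2 + 3*y^2, x*y}; counting standard monomials gives mu = 4. Corank 2; j^3 = y*(x^2 + y^2) splits into three distinct lines over C (the quadratic factor has nonzero discriminant), so D_4.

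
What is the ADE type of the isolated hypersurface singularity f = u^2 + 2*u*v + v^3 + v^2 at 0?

A_2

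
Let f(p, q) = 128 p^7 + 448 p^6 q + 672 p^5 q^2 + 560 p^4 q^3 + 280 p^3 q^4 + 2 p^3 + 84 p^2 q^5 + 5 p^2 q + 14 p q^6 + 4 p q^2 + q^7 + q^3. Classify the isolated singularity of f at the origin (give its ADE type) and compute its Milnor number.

Type D_{8}, Milnor number mu = 8.

The Hessian of f at 0 has rank 0. Corank 2; j^3 = (p + q)^2*(2*p + q) has shape L^2 M (L != M), so D-series; mu = 8 gives D_8.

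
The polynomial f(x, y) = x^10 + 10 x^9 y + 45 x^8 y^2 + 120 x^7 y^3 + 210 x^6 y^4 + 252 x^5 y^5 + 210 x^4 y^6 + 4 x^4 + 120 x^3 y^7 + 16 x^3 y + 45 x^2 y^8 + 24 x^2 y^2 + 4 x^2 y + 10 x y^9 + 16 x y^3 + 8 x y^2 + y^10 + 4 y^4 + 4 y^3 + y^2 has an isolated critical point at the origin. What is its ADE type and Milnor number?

Type A9, Milnor number mu = 9.

The Hessian of f at 0 is [[0, 0], [0, 2]] with rank 1, so corank 1. A Groebner basis of the Jacobian ideal J(f) in C{x,y} is {x*y^4, y^5, x^2 + 2*x*y + y^2 + y/2}; counting standard monomials gives mu = 9. Corank 1: A-series; mu = 9 gives A_9.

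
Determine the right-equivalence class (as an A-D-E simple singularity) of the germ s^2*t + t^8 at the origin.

D_9

The Hessian of f at 0 is [[0, 0], [0, 0]] with rank 0, so corank 2. A Groebner basis of the Jacobian ideal J(f) in C{s,t} is {s^2/8 + t^7, s^3, s*t}; counting standard monomials gives mu = 9. Corank 2; j^3 = s^2*t has shape L^2 M (L != M), so D-series; mu = 9 gives D_9.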